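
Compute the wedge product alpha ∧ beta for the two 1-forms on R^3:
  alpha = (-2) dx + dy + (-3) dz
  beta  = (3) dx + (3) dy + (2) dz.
alpha ∧ beta = (-9) dx ∧ dy + (5) dx ∧ dz + (11) dy ∧ dz

Distribute the wedge, using dx_i ∧ dx_j = -dx_j ∧ dx_i and dx_i ∧ dx_i = 0. For each pair (i, j) with i < j, the coefficient of dx_i ∧ dx_j in alpha ∧ beta is (alpha_i * beta_j - alpha_j * beta_i). Collecting: alpha ∧ beta = (-9) dx ∧ dy + (5) dx ∧ dz + (11) dy ∧ dz.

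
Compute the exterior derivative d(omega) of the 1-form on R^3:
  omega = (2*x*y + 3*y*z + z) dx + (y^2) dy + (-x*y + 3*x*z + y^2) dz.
d(omega) = (-2*x - 3*z) dx ∧ dy + (-4*y + 3*z - 1) dx ∧ dz + (-x + 2*y) dy ∧ dz

For a 1-form omega = sum_i f_i dx_i, the exterior derivative is
  d(omega) = sum_{i < j} (∂f_j/∂x_i - ∂f_i/∂x_j) dx_i ∧ dx_j.
  coefficient of dx ∧ dy: ∂f_2/∂x - ∂f_1/∂y = ∂(y^2)/∂x - ∂(2*x*y + 3*y*z + z)/∂y = -2*x - 3*z
  coefficient of dx ∧ dz: ∂f_3/∂x - ∂f_1/∂z = ∂(-x*y + 3*x*z + y^2)/∂x - ∂(2*x*y + 3*y*z + z)/∂z = -4*y + 3*z - 1
  coefficient of dy ∧ dz: ∂f_3/∂y - ∂f_2/∂z = ∂(-x*y + 3*x*z + y^2)/∂y - ∂(y^2)/∂z = -x + 2*y
Assembling: d(omega) = (-2*x - 3*z) dx ∧ dy + (-4*y + 3*z - 1) dx ∧ dz + (-x + 2*y) dy ∧ dz.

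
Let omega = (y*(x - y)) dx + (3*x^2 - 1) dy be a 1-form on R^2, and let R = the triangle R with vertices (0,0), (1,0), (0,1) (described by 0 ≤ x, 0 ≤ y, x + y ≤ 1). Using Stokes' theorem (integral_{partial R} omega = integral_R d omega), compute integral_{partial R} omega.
integral_(partial R) omega = 7/6

Stokes: integral_partial_R omega = integral_R d omega with d omega = (∂Q/∂x - ∂P/∂y) dx ∧ dy.
  ∂Q/∂x = 6*x
  ∂P/∂y = x - 2*y
  integrand = ∂Q/∂x - ∂P/∂y = 5*x + 2*y.
Integrating over R: integral_0^1 integral_0^{1-x} (5*x + 2*y) dy dx = 7/6.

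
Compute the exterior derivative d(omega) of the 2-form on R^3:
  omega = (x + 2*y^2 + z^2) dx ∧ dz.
d(omega) = (-4*y) dx ∧ dy ∧ dz

For a 2-form omega = sum_{i<j} g_{ij} dx_i ∧ dx_j, the exterior derivative is
  d(omega) = sum_{i<j} d(g_{ij}) ∧ dx_i ∧ dx_j = sum_{i<j, k} (∂g_{ij}/∂x_k) dx_k ∧ dx_i ∧ dx_j.
Expand each term, using dx_k ∧ dx_i ∧ dx_j = sgn(permutation) dx_{(a)} ∧ dx_{(b)} ∧ dx_{(c)} with (a < b < c) sorted:
  d(x + 2*y^2 + z^2) includes (∂/∂y)(x + 2*y^2 + z^2) dy = (4*y) dy, which multiplied by dx ∧ dz gives (-4*y) dx ∧ dy ∧ dz
Collecting like 3-forms: d(omega) = (-4*y) dx ∧ dy ∧ dz.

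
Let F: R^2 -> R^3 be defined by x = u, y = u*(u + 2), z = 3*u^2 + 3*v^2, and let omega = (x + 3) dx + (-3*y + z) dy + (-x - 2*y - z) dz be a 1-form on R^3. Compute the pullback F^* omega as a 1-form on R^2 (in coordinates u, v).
F^* omega = (-30*u^3 - 42*u^2 - 12*u*v^2 - 11*u + 6*v^2 + 3) du + (6*v*(-5*u^2 - 5*u - 3*v^2)) dv

Using F^*(f dg) = (f ∘ F) d(g ∘ F), substitute each coordinate x_i by F_i(u, v) in f_i, and replace dx_i by d F_i = (∂F_i/∂u) du + (∂F_i/∂v) dv.
  For the x component: f_1(F) = u + 3; d F_1 = (1) du + (0) dv
  For the y component: f_2(F) = -6*u + 3*v^2; d F_2 = (2*u + 2) du + (0) dv
  For the z component: f_3(F) = -5*u^2 - 5*u - 3*v^2; d F_3 = (6*u) du + (6*v) dv
Combining and collecting du, dv coefficients:
  coeff of du: -30*u^3 - 42*u^2 - 12*u*v^2 - 11*u + 6*v^2 + 3
  coeff of dv: 6*v*(-5*u^2 - 5*u - 3*v^2)
F^* omega = (-30*u^3 - 42*u^2 - 12*u*v^2 - 11*u + 6*v^2 + 3) du + (6*v*(-5*u^2 - 5*u - 3*v^2)) dv.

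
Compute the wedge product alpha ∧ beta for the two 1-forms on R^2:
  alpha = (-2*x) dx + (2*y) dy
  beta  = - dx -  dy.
alpha ∧ beta = (2*x + 2*y) dx ∧ dy

Distribute the wedge, using dx_i ∧ dx_j = -dx_j ∧ dx_i and dx_i ∧ dx_i = 0. For each pair (i, j) with i < j, the coefficient of dx_i ∧ dx_j in alpha ∧ beta is (alpha_i * beta_j - alpha_j * beta_i). Collecting: alpha ∧ beta = (2*x + 2*y) dx ∧ dy.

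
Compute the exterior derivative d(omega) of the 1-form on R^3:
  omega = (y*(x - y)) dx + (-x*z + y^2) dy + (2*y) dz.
d(omega) = (-x + 2*y - z) dx ∧ dy + (x + 2) dy ∧ dz

For a 1-form omega = sum_i f_i dx_i, the exterior derivative is
  d(omega) = sum_{i < j} (∂f_j/∂x_i - ∂f_i/∂x_j) dx_i ∧ dx_j.
  coefficient of dx ∧ dy: ∂f_2/∂x - ∂f_1/∂y = ∂(-x*z + y^2)/∂x - ∂(y*(x - y))/∂y = -x + 2*y - z
  coefficient of dy ∧ dz: ∂f_3/∂y - ∂f_2/∂z = ∂(2*y)/∂y - ∂(-x*z + y^2)/∂z = x + 2
Assembling: d(omega) = (-x + 2*y - z) dx ∧ dy + (x + 2) dy ∧ dz.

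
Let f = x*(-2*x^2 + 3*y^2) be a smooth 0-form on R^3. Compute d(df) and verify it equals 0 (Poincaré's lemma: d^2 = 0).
d(df) = 0

Step 1: df = sum_i (∂f/∂x_i) dx_i = (-6*x^2 + 3*y^2) dx + (6*x*y) dy + (0) dz.
Step 2: Apply d again. Using the 1-form formula, the coefficient of dx ∧ dy in d(df) is ∂^2 f/∂x ∂y - ∂^2 f/∂y ∂x = (6*y) - (6*y) = 0 (equality of mixed partials for smooth f).
Similarly for dx ∧ dz and dy ∧ dz — all coefficients vanish. So d(df) = 0.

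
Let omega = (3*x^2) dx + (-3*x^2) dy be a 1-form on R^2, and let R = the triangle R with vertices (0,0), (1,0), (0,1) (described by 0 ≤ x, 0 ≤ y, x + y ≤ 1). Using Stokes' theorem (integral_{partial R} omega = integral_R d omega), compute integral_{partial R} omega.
integral_(partial R) omega = -1

Stokes: integral_partial_R omega = integral_R d omega with d omega = (∂Q/∂x - ∂P/∂y) dx ∧ dy.
  ∂Q/∂x = -6*x
  ∂P/∂y = 0
  integrand = ∂Q/∂x - ∂P/∂y = -6*x.
Integrating over R: integral_0^1 integral_0^{1-x} (-6*x) dy dx = -1.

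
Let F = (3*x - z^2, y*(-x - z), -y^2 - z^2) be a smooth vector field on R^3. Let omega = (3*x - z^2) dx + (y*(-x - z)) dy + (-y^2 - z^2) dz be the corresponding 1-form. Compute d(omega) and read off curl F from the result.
d(omega) = (-y) dy ∧ dz + (-2*z) dz ∧ dx + (-y) dx ∧ dy; curl F = (-y, -2*z, -y)

d omega = sum_{i<j} (∂f_j/∂x_i - ∂f_i/∂x_j) dx_i ∧ dx_j. Under the identification (dy ∧ dz, dz ∧ dx, dx ∧ dy) ↔ (e_x, e_y, e_z), the coefficients are exactly the components of curl F. Compute:
  ∂R/∂y - ∂Q/∂z = (-2*y) - (-y) = -y
  ∂P/∂z - ∂R/∂x = (-2*z) - (0) = -2*z
  ∂Q/∂x - ∂P/∂y = (-y) - (0) = -y.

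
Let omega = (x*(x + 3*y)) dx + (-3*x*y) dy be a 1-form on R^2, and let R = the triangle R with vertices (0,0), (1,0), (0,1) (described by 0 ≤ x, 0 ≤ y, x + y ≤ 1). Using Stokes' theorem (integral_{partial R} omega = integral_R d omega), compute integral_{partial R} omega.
integral_(partial R) omega = -1

Stokes: integral_partial_R omega = integral_R d omega with d omega = (∂Q/∂x - ∂P/∂y) dx ∧ dy.
  ∂Q/∂x = -3*y
  ∂P/∂y = 3*x
  integrand = ∂Q/∂x - ∂P/∂y = -3*x - 3*y.
Integrating over R: integral_0^1 integral_0^{1-x} (-3*x - 3*y) dy dx = -1.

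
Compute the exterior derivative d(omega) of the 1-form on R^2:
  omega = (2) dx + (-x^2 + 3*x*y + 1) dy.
d(omega) = (-2*x + 3*y) dx ∧ dy

For a 1-form omega = sum_i f_i dx_i, the exterior derivative is
  d(omega) = sum_{i < j} (∂f_j/∂x_i - ∂f_i/∂x_j) dx_i ∧ dx_j.
  coefficient of dx ∧ dy: ∂f_2/∂x - ∂f_1/∂y = ∂(-x^2 + 3*x*y + 1)/∂x - ∂(2)/∂y = -2*x + 3*y
Assembling: d(omega) = (-2*x + 3*y) dx ∧ dy.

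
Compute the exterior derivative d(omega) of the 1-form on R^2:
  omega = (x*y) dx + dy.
d(omega) = (-x) dx ∧ dy

For a 1-form omega = sum_i f_i dx_i, the exterior derivative is
  d(omega) = sum_{i < j} (∂f_j/∂x_i - ∂f_i/∂x_j) dx_i ∧ dx_j.
  coefficient of dx ∧ dy: ∂f_2/∂x - ∂f_1/∂y = ∂(1)/∂x - ∂(x*y)/∂y = -x
Assembling: d(omega) = (-x) dx ∧ dy.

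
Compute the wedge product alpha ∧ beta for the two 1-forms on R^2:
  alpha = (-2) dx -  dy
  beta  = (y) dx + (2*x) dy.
alpha ∧ beta = (-4*x + y) dx ∧ dy

Distribute the wedge, using dx_i ∧ dx_j = -dx_j ∧ dx_i and dx_i ∧ dx_i = 0. For each pair (i, j) with i < j, the coefficient of dx_i ∧ dx_j in alpha ∧ beta is (alpha_i * beta_j - alpha_j * beta_i). Collecting: alpha ∧ beta = (-4*x + y) dx ∧ dy.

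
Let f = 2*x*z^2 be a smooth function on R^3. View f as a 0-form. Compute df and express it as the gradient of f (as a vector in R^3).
df = (2*z^2) dx + (0) dy + (4*x*z) dz; grad f = (2*z^2, 0, 4*x*z)

For a 0-form f, d f = (∂f/∂x) dx + (∂f/∂y) dy + (∂f/∂z) dz. The components of the vector representation are exactly the entries of grad f in Cartesian coordinates:
  ∂f/∂x = 2*z^2
  ∂f/∂y = 0
  ∂f/∂z = 4*x*z.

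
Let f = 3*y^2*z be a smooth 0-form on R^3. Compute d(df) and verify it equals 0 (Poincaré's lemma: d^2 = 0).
d(df) = 0

Step 1: df = sum_i (∂f/∂x_i) dx_i = (0) dx + (6*y*z) dy + (3*y^2) dz.
Step 2: Apply d again. Using the 1-form formula, the coefficient of dx ∧ dy in d(df) is ∂^2 f/∂x ∂y - ∂^2 f/∂y ∂x = (0) - (0) = 0 (equality of mixed partials for smooth f).
Similarly for dx ∧ dz and dy ∧ dz — all coefficients vanish. So d(df) = 0.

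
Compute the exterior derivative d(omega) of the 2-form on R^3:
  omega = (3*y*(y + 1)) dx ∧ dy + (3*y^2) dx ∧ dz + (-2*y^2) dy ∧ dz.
d(omega) = (-6*y) dx ∧ dy ∧ dz

For a 2-form omega = sum_{i<j} g_{ij} dx_i ∧ dx_j, the exterior derivative is
  d(omega) = sum_{i<j} d(g_{ij}) ∧ dx_i ∧ dx_j = sum_{i<j, k} (∂g_{ij}/∂x_k) dx_k ∧ dx_i ∧ dx_j.
Expand each term, using dx_k ∧ dx_i ∧ dx_j = sgn(permutation) dx_{(a)} ∧ dx_{(b)} ∧ dx_{(c)} with (a < b < c) sorted:
  d(3*y^2) includes (∂/∂y)(3*y^2) dy = (6*y) dy, which multiplied by dx ∧ dz gives (-6*y) dx ∧ dy ∧ dz
Collecting like 3-forms: d(omega) = (-6*y) dx ∧ dy ∧ dz.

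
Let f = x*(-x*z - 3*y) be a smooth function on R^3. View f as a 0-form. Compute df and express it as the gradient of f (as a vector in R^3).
df = (-2*x*z - 3*y) dx + (-3*x) dy + (-x^2) dz; grad f = (-2*x*z - 3*y, -3*x, -x^2)

For a 0-form f, d f = (∂f/∂x) dx + (∂f/∂y) dy + (∂f/∂z) dz. The components of the vector representation are exactly the entries of grad f in Cartesian coordinates:
  ∂f/∂x = -2*x*z - 3*y
  ∂f/∂y = -3*x
  ∂f/∂z = -x^2.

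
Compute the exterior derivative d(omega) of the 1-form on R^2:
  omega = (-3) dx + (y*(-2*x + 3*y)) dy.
d(omega) = (-2*y) dx ∧ dy

For a 1-form omega = sum_i f_i dx_i, the exterior derivative is
  d(omega) = sum_{i < j} (∂f_j/∂x_i - ∂f_i/∂x_j) dx_i ∧ dx_j.
  coefficient of dx ∧ dy: ∂f_2/∂x - ∂f_1/∂y = ∂(y*(-2*x + 3*y))/∂x - ∂(-3)/∂y = -2*y
Assembling: d(omega) = (-2*y) dx ∧ dy.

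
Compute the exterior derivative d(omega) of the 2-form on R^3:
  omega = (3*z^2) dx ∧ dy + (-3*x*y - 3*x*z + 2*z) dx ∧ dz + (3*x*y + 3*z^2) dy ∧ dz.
d(omega) = (3*x + 3*y + 6*z) dx ∧ dy ∧ dz

For a 2-form omega = sum_{i<j} g_{ij} dx_i ∧ dx_j, the exterior derivative is
  d(omega) = sum_{i<j} d(g_{ij}) ∧ dx_i ∧ dx_j = sum_{i<j, k} (∂g_{ij}/∂x_k) dx_k ∧ dx_i ∧ dx_j.
Expand each term, using dx_k ∧ dx_i ∧ dx_j = sgn(permutation) dx_{(a)} ∧ dx_{(b)} ∧ dx_{(c)} with (a < b < c) sorted:
  d(3*z^2) includes (∂/∂z)(3*z^2) dz = (6*z) dz, which multiplied by dx ∧ dy gives (6*z) dx ∧ dy ∧ dz
  d(-3*x*y - 3*x*z + 2*z) includes (∂/∂y)(-3*x*y - 3*x*z + 2*z) dy = (-3*x) dy, which multiplied by dx ∧ dz gives (3*x) dx ∧ dy ∧ dz
  d(3*x*y + 3*z^2) includes (∂/∂x)(3*x*y + 3*z^2) dx = (3*y) dx, which multiplied by dy ∧ dz gives (3*y) dx ∧ dy ∧ dz
Collecting like 3-forms: d(omega) = (3*x + 3*y + 6*z) dx ∧ dy ∧ dz.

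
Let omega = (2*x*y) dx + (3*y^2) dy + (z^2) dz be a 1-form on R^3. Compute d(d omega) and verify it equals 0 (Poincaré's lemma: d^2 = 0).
d(d omega) = 0

Step 1: d omega = sum_{i<j} (∂f_j/∂x_i - ∂f_i/∂x_j) dx_i ∧ dx_j:
  coeff of dx ∧ dy: -2*x
  coeff of dx ∧ dz: 0
  coeff of dy ∧ dz: 0
Step 2: Apply d again to each 2-form coefficient. The only possible 3-form in R^3 is dx ∧ dy ∧ dz, with coefficient
  ∂(coeff of dy∧dz)/∂x - ∂(coeff of dx∧dz)/∂y + ∂(coeff of dx∧dy)/∂z
  = ∂/∂x (0) - ∂/∂y (0) + ∂/∂z (-2*x).
Each of these terms simplifies to sums of mixed partials that cancel in pairs. The result is 0 (by equality of mixed partials for smooth functions — Schwarz / Clairaut).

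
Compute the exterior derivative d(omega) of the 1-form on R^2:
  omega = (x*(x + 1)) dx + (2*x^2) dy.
d(omega) = (4*x) dx ∧ dy

For a 1-form omega = sum_i f_i dx_i, the exterior derivative is
  d(omega) = sum_{i < j} (∂f_j/∂x_i - ∂f_i/∂x_j) dx_i ∧ dx_j.
  coefficient of dx ∧ dy: ∂f_2/∂x - ∂f_1/∂y = ∂(2*x^2)/∂x - ∂(x*(x + 1))/∂y = 4*x
Assembling: d(omega) = (4*x) dx ∧ dy.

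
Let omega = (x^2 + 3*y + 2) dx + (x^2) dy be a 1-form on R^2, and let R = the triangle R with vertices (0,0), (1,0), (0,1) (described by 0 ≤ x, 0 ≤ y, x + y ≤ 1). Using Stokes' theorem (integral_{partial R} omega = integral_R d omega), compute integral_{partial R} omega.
integral_(partial R) omega = -7/6

Stokes: integral_partial_R omega = integral_R d omega with d omega = (∂Q/∂x - ∂P/∂y) dx ∧ dy.
  ∂Q/∂x = 2*x
  ∂P/∂y = 3
  integrand = ∂Q/∂x - ∂P/∂y = 2*x - 3.
Integrating over R: integral_0^1 integral_0^{1-x} (2*x - 3) dy dx = -7/6.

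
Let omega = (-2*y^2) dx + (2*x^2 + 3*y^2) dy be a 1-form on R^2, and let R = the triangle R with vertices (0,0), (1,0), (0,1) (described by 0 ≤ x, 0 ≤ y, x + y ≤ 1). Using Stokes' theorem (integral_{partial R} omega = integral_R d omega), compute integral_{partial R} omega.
integral_(partial R) omega = 4/3

Stokes: integral_partial_R omega = integral_R d omega with d omega = (∂Q/∂x - ∂P/∂y) dx ∧ dy.
  ∂Q/∂x = 4*x
  ∂P/∂y = -4*y
  integrand = ∂Q/∂x - ∂P/∂y = 4*x + 4*y.
Integrating over R: integral_0^1 integral_0^{1-x} (4*x + 4*y) dy dx = 4/3.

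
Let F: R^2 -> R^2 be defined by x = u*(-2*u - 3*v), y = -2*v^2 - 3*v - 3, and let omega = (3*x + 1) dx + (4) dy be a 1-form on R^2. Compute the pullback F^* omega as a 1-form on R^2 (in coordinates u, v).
F^* omega = (24*u^3 + 54*u^2*v + 27*u*v^2 - 4*u - 3*v) du + (18*u^3 + 27*u^2*v - 3*u - 16*v - 12) dv

Using F^*(f dg) = (f ∘ F) d(g ∘ F), substitute each coordinate x_i by F_i(u, v) in f_i, and replace dx_i by d F_i = (∂F_i/∂u) du + (∂F_i/∂v) dv.
  For the x component: f_1(F) = -6*u^2 - 9*u*v + 1; d F_1 = (-4*u - 3*v) du + (-3*u) dv
  For the y component: f_2(F) = 4; d F_2 = (0) du + (-4*v - 3) dv
Combining and collecting du, dv coefficients:
  coeff of du: 24*u^3 + 54*u^2*v + 27*u*v^2 - 4*u - 3*v
  coeff of dv: 18*u^3 + 27*u^2*v - 3*u - 16*v - 12
F^* omega = (24*u^3 + 54*u^2*v + 27*u*v^2 - 4*u - 3*v) du + (18*u^3 + 27*u^2*v - 3*u - 16*v - 12) dv.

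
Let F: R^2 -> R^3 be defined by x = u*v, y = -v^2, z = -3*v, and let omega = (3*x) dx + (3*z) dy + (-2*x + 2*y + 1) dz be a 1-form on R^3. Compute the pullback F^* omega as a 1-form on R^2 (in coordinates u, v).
F^* omega = (3*u*v^2) du + (3*u^2*v + 6*u*v + 24*v^2 - 3) dv

Using F^*(f dg) = (f ∘ F) d(g ∘ F), substitute each coordinate x_i by F_i(u, v) in f_i, and replace dx_i by d F_i = (∂F_i/∂u) du + (∂F_i/∂v) dv.
  For the x component: f_1(F) = 3*u*v; d F_1 = (v) du + (u) dv
  For the y component: f_2(F) = -9*v; d F_2 = (0) du + (-2*v) dv
  For the z component: f_3(F) = -2*u*v - 2*v^2 + 1; d F_3 = (0) du + (-3) dv
Combining and collecting du, dv coefficients:
  coeff of du: 3*u*v^2
  coeff of dv: 3*u^2*v + 6*u*v + 24*v^2 - 3
F^* omega = (3*u*v^2) du + (3*u^2*v + 6*u*v + 24*v^2 - 3) dv.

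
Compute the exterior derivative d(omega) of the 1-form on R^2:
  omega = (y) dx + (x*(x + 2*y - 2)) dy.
d(omega) = (2*x + 2*y - 3) dx ∧ dy

For a 1-form omega = sum_i f_i dx_i, the exterior derivative is
  d(omega) = sum_{i < j} (∂f_j/∂x_i - ∂f_i/∂x_j) dx_i ∧ dx_j.
  coefficient of dx ∧ dy: ∂f_2/∂x - ∂f_1/∂y = ∂(x*(x + 2*y - 2))/∂x - ∂(y)/∂y = 2*x + 2*y - 3
Assembling: d(omega) = (2*x + 2*y - 3) dx ∧ dy.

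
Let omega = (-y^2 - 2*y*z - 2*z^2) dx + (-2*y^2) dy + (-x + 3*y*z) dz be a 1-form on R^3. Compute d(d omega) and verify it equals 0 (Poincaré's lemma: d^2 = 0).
d(d omega) = 0

Step 1: d omega = sum_{i<j} (∂f_j/∂x_i - ∂f_i/∂x_j) dx_i ∧ dx_j:
  coeff of dx ∧ dy: 2*y + 2*z
  coeff of dx ∧ dz: 2*y + 4*z - 1
  coeff of dy ∧ dz: 3*z
Step 2: Apply d again to each 2-form coefficient. The only possible 3-form in R^3 is dx ∧ dy ∧ dz, with coefficient
  ∂(coeff of dy∧dz)/∂x - ∂(coeff of dx∧dz)/∂y + ∂(coeff of dx∧dy)/∂z
  = ∂/∂x (3*z) - ∂/∂y (2*y + 4*z - 1) + ∂/∂z (2*y + 2*z).
Each of these terms simplifies to sums of mixed partials that cancel in pairs. The result is 0 (by equality of mixed partials for smooth functions — Schwarz / Clairaut).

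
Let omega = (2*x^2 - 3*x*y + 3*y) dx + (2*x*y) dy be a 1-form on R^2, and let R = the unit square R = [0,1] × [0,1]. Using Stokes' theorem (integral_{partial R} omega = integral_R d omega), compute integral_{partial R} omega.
integral_(partial R) omega = -1/2

Stokes: integral_partial_R omega = integral_R d omega with d omega = (∂Q/∂x - ∂P/∂y) dx ∧ dy.
  ∂Q/∂x = 2*y
  ∂P/∂y = 3 - 3*x
  integrand = ∂Q/∂x - ∂P/∂y = 3*x + 2*y - 3.
Integrating over R: integral_0^1 integral_0^1 (3*x + 2*y - 3) dx dy = -1/2.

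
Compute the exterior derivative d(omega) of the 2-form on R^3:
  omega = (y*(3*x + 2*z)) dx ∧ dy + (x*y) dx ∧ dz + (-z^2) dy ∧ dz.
d(omega) = (-x + 2*y) dx ∧ dy ∧ dz

For a 2-form omega = sum_{i<j} g_{ij} dx_i ∧ dx_j, the exterior derivative is
  d(omega) = sum_{i<j} d(g_{ij}) ∧ dx_i ∧ dx_j = sum_{i<j, k} (∂g_{ij}/∂x_k) dx_k ∧ dx_i ∧ dx_j.
Expand each term, using dx_k ∧ dx_i ∧ dx_j = sgn(permutation) dx_{(a)} ∧ dx_{(b)} ∧ dx_{(c)} with (a < b < c) sorted:
  d(y*(3*x + 2*z)) includes (∂/∂z)(y*(3*x + 2*z)) dz = (2*y) dz, which multiplied by dx ∧ dy gives (2*y) dx ∧ dy ∧ dz
  d(x*y) includes (∂/∂y)(x*y) dy = (x) dy, which multiplied by dx ∧ dz gives (-x) dx ∧ dy ∧ dz
Collecting like 3-forms: d(omega) = (-x + 2*y) dx ∧ dy ∧ dz.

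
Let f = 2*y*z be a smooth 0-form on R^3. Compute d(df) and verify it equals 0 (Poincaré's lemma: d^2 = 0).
d(df) = 0

Step 1: df = sum_i (∂f/∂x_i) dx_i = (0) dx + (2*z) dy + (2*y) dz.
Step 2: Apply d again. Using the 1-form formula, the coefficient of dx ∧ dy in d(df) is ∂^2 f/∂x ∂y - ∂^2 f/∂y ∂x = (0) - (0) = 0 (equality of mixed partials for smooth f).
Similarly for dx ∧ dz and dy ∧ dz — all coefficients vanish. So d(df) = 0.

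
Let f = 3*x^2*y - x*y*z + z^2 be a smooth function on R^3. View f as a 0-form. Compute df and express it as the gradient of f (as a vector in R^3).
df = (y*(6*x - z)) dx + (x*(3*x - z)) dy + (-x*y + 2*z) dz; grad f = (y*(6*x - z), x*(3*x - z), -x*y + 2*z)

For a 0-form f, d f = (∂f/∂x) dx + (∂f/∂y) dy + (∂f/∂z) dz. The components of the vector representation are exactly the entries of grad f in Cartesian coordinates:
  ∂f/∂x = y*(6*x - z)
  ∂f/∂y = x*(3*x - z)
  ∂f/∂z = -x*y + 2*z.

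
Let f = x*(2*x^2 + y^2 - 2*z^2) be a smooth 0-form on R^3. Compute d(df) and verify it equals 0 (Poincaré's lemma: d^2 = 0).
d(df) = 0

Step 1: df = sum_i (∂f/∂x_i) dx_i = (6*x^2 + y^2 - 2*z^2) dx + (2*x*y) dy + (-4*x*z) dz.
Step 2: Apply d again. Using the 1-form formula, the coefficient of dx ∧ dy in d(df) is ∂^2 f/∂x ∂y - ∂^2 f/∂y ∂x = (2*y) - (2*y) = 0 (equality of mixed partials for smooth f).
Similarly for dx ∧ dz and dy ∧ dz — all coefficients vanish. So d(df) = 0.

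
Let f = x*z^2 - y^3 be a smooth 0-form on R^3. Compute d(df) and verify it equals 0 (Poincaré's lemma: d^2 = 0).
d(df) = 0

Step 1: df = sum_i (∂f/∂x_i) dx_i = (z^2) dx + (-3*y^2) dy + (2*x*z) dz.
Step 2: Apply d again. Using the 1-form formula, the coefficient of dx ∧ dy in d(df) is ∂^2 f/∂x ∂y - ∂^2 f/∂y ∂x = (0) - (0) = 0 (equality of mixed partials for smooth f).
Similarly for dx ∧ dz and dy ∧ dz — all coefficients vanish. So d(df) = 0.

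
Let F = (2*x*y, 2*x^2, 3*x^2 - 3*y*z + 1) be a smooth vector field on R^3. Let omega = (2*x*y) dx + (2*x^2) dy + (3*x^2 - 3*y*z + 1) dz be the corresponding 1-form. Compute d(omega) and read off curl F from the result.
d(omega) = (-3*z) dy ∧ dz + (-6*x) dz ∧ dx + (2*x) dx ∧ dy; curl F = (-3*z, -6*x, 2*x)

d omega = sum_{i<j} (∂f_j/∂x_i - ∂f_i/∂x_j) dx_i ∧ dx_j. Under the identification (dy ∧ dz, dz ∧ dx, dx ∧ dy) ↔ (e_x, e_y, e_z), the coefficients are exactly the components of curl F. Compute:
  ∂R/∂y - ∂Q/∂z = (-3*z) - (0) = -3*z
  ∂P/∂z - ∂R/∂x = (0) - (6*x) = -6*x
  ∂Q/∂x - ∂P/∂y = (4*x) - (2*x) = 2*x.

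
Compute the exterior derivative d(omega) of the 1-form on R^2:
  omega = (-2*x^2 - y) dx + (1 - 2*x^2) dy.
d(omega) = (1 - 4*x) dx ∧ dy

For a 1-form omega = sum_i f_i dx_i, the exterior derivative is
  d(omega) = sum_{i < j} (∂f_j/∂x_i - ∂f_i/∂x_j) dx_i ∧ dx_j.
  coefficient of dx ∧ dy: ∂f_2/∂x - ∂f_1/∂y = ∂(1 - 2*x^2)/∂x - ∂(-2*x^2 - y)/∂y = 1 - 4*x
Assembling: d(omega) = (1 - 4*x) dx ∧ dy.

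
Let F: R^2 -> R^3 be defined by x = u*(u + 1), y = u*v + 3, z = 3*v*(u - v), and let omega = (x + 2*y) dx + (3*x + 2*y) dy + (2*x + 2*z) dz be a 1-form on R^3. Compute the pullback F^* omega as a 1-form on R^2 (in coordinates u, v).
F^* omega = (2*u^3 + 13*u^2*v + 3*u^2 + 20*u*v^2 + 11*u*v + 13*u - 18*v^3 + 6*v + 6) du + (9*u^3 + 8*u^2*v + 9*u^2 - 54*u*v^2 - 12*u*v + 6*u + 36*v^3) dv

Using F^*(f dg) = (f ∘ F) d(g ∘ F), substitute each coordinate x_i by F_i(u, v) in f_i, and replace dx_i by d F_i = (∂F_i/∂u) du + (∂F_i/∂v) dv.
  For the x component: f_1(F) = u^2 + 2*u*v + u + 6; d F_1 = (2*u + 1) du + (0) dv
  For the y component: f_2(F) = 3*u^2 + 2*u*v + 3*u + 6; d F_2 = (v) du + (u) dv
  For the z component: f_3(F) = 2*u^2 + 6*u*v + 2*u - 6*v^2; d F_3 = (3*v) du + (3*u - 6*v) dv
Combining and collecting du, dv coefficients:
  coeff of du: 2*u^3 + 13*u^2*v + 3*u^2 + 20*u*v^2 + 11*u*v + 13*u - 18*v^3 + 6*v + 6
  coeff of dv: 9*u^3 + 8*u^2*v + 9*u^2 - 54*u*v^2 - 12*u*v + 6*u + 36*v^3
F^* omega = (2*u^3 + 13*u^2*v + 3*u^2 + 20*u*v^2 + 11*u*v + 13*u - 18*v^3 + 6*v + 6) du + (9*u^3 + 8*u^2*v + 9*u^2 - 54*u*v^2 - 12*u*v + 6*u + 36*v^3) dv.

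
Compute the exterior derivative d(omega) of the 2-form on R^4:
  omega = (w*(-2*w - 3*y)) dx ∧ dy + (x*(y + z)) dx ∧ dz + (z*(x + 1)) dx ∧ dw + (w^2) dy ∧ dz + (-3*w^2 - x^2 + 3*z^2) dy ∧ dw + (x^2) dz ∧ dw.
d(omega) = (-4*w - 2*x - 3*y) dx ∧ dy ∧ dw + (-x) dx ∧ dy ∧ dz + (x - 1) dx ∧ dz ∧ dw + (2*w - 6*z) dy ∧ dz ∧ dw

For a 2-form omega = sum_{i<j} g_{ij} dx_i ∧ dx_j, the exterior derivative is
  d(omega) = sum_{i<j} d(g_{ij}) ∧ dx_i ∧ dx_j = sum_{i<j, k} (∂g_{ij}/∂x_k) dx_k ∧ dx_i ∧ dx_j.
Expand each term, using dx_k ∧ dx_i ∧ dx_j = sgn(permutation) dx_{(a)} ∧ dx_{(b)} ∧ dx_{(c)} with (a < b < c) sorted:
  d(w*(-2*w - 3*y)) includes (∂/∂w)(w*(-2*w - 3*y)) dw = (-4*w - 3*y) dw, which multiplied by dx ∧ dy gives (-4*w - 3*y) dx ∧ dy ∧ dw
  d(x*(y + z)) includes (∂/∂y)(x*(y + z)) dy = (x) dy, which multiplied by dx ∧ dz gives (-x) dx ∧ dy ∧ dz
  d(z*(x + 1)) includes (∂/∂z)(z*(x + 1)) dz = (x + 1) dz, which multiplied by dx ∧ dw gives (-x - 1) dx ∧ dz ∧ dw
  d(w^2) includes (∂/∂w)(w^2) dw = (2*w) dw, which multiplied by dy ∧ dz gives (2*w) dy ∧ dz ∧ dw
  d(-3*w^2 - x^2 + 3*z^2) includes (∂/∂x)(-3*w^2 - x^2 + 3*z^2) dx = (-2*x) dx, which multiplied by dy ∧ dw gives (-2*x) dx ∧ dy ∧ dw
  d(-3*w^2 - x^2 + 3*z^2) includes (∂/∂z)(-3*w^2 - x^2 + 3*z^2) dz = (6*z) dz, which multiplied by dy ∧ dw gives (-6*z) dy ∧ dz ∧ dw
  d(x^2) includes (∂/∂x)(x^2) dx = (2*x) dx, which multiplied by dz ∧ dw gives (2*x) dx ∧ dz ∧ dw
Collecting like 3-forms: d(omega) = (-4*w - 2*x - 3*y) dx ∧ dy ∧ dw + (-x) dx ∧ dy ∧ dz + (x - 1) dx ∧ dz ∧ dw + (2*w - 6*z) dy ∧ dz ∧ dw.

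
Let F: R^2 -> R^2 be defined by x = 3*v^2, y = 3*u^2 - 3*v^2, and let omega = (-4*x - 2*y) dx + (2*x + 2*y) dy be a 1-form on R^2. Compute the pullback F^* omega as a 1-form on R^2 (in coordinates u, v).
F^* omega = (36*u^3) du + (36*v*(-2*u^2 - v^2)) dv

Using F^*(f dg) = (f ∘ F) d(g ∘ F), substitute each coordinate x_i by F_i(u, v) in f_i, and replace dx_i by d F_i = (∂F_i/∂u) du + (∂F_i/∂v) dv.
  For the x component: f_1(F) = -6*u^2 - 6*v^2; d F_1 = (0) du + (6*v) dv
  For the y component: f_2(F) = 6*u^2; d F_2 = (6*u) du + (-6*v) dv
Combining and collecting du, dv coefficients:
  coeff of du: 36*u^3
  coeff of dv: 36*v*(-2*u^2 - v^2)
F^* omega = (36*u^3) du + (36*v*(-2*u^2 - v^2)) dv.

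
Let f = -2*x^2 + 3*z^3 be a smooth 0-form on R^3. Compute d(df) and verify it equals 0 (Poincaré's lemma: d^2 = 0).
d(df) = 0

Step 1: df = sum_i (∂f/∂x_i) dx_i = (-4*x) dx + (0) dy + (9*z^2) dz.
Step 2: Apply d again. Using the 1-form formula, the coefficient of dx ∧ dy in d(df) is ∂^2 f/∂x ∂y - ∂^2 f/∂y ∂x = (0) - (0) = 0 (equality of mixed partials for smooth f).
Similarly for dx ∧ dz and dy ∧ dz — all coefficients vanish. So d(df) = 0.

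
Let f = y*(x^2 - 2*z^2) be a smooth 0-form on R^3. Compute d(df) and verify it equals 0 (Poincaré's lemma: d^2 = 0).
d(df) = 0

Step 1: df = sum_i (∂f/∂x_i) dx_i = (2*x*y) dx + (x^2 - 2*z^2) dy + (-4*y*z) dz.
Step 2: Apply d again. Using the 1-form formula, the coefficient of dx ∧ dy in d(df) is ∂^2 f/∂x ∂y - ∂^2 f/∂y ∂x = (2*x) - (2*x) = 0 (equality of mixed partials for smooth f).
Similarly for dx ∧ dz and dy ∧ dz — all coefficients vanish. So d(df) = 0.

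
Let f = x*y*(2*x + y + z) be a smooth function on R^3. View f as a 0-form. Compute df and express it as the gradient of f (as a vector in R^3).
df = (y*(4*x + y + z)) dx + (x*(2*x + 2*y + z)) dy + (x*y) dz; grad f = (y*(4*x + y + z), x*(2*x + 2*y + z), x*y)

For a 0-form f, d f = (∂f/∂x) dx + (∂f/∂y) dy + (∂f/∂z) dz. The components of the vector representation are exactly the entries of grad f in Cartesian coordinates:
  ∂f/∂x = y*(4*x + y + z)
  ∂f/∂y = x*(2*x + 2*y + z)
  ∂f/∂z = x*y.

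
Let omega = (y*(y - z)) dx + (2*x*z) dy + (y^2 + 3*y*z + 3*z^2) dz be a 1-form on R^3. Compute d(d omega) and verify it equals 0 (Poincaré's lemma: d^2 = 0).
d(d omega) = 0

Step 1: d omega = sum_{i<j} (∂f_j/∂x_i - ∂f_i/∂x_j) dx_i ∧ dx_j:
  coeff of dx ∧ dy: -2*y + 3*z
  coeff of dx ∧ dz: y
  coeff of dy ∧ dz: -2*x + 2*y + 3*z
Step 2: Apply d again to each 2-form coefficient. The only possible 3-form in R^3 is dx ∧ dy ∧ dz, with coefficient
  ∂(coeff of dy∧dz)/∂x - ∂(coeff of dx∧dz)/∂y + ∂(coeff of dx∧dy)/∂z
  = ∂/∂x (-2*x + 2*y + 3*z) - ∂/∂y (y) + ∂/∂z (-2*y + 3*z).
Each of these terms simplifies to sums of mixed partials that cancel in pairs. The result is 0 (by equality of mixed partials for smooth functions — Schwarz / Clairaut).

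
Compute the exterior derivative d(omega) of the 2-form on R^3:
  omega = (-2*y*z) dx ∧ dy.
d(omega) = (-2*y) dx ∧ dy ∧ dz

For a 2-form omega = sum_{i<j} g_{ij} dx_i ∧ dx_j, the exterior derivative is
  d(omega) = sum_{i<j} d(g_{ij}) ∧ dx_i ∧ dx_j = sum_{i<j, k} (∂g_{ij}/∂x_k) dx_k ∧ dx_i ∧ dx_j.
Expand each term, using dx_k ∧ dx_i ∧ dx_j = sgn(permutation) dx_{(a)} ∧ dx_{(b)} ∧ dx_{(c)} with (a < b < c) sorted:
  d(-2*y*z) includes (∂/∂z)(-2*y*z) dz = (-2*y) dz, which multiplied by dx ∧ dy gives (-2*y) dx ∧ dy ∧ dz
Collecting like 3-forms: d(omega) = (-2*y) dx ∧ dy ∧ dz.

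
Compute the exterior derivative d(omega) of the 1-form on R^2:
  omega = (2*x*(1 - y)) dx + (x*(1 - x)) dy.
d(omega) = (1) dx ∧ dy

For a 1-form omega = sum_i f_i dx_i, the exterior derivative is
  d(omega) = sum_{i < j} (∂f_j/∂x_i - ∂f_i/∂x_j) dx_i ∧ dx_j.
  coefficient of dx ∧ dy: ∂f_2/∂x - ∂f_1/∂y = ∂(x*(1 - x))/∂x - ∂(2*x*(1 - y))/∂y = 1
Assembling: d(omega) = (1) dx ∧ dy.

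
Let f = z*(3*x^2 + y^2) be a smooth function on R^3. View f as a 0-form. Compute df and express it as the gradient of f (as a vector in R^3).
df = (6*x*z) dx + (2*y*z) dy + (3*x^2 + y^2) dz; grad f = (6*x*z, 2*y*z, 3*x^2 + y^2)

For a 0-form f, d f = (∂f/∂x) dx + (∂f/∂y) dy + (∂f/∂z) dz. The components of the vector representation are exactly the entries of grad f in Cartesian coordinates:
  ∂f/∂x = 6*x*z
  ∂f/∂y = 2*y*z
  ∂f/∂z = 3*x^2 + y^2.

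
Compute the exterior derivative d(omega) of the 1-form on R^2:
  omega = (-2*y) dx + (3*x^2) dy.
d(omega) = (6*x + 2) dx ∧ dy

For a 1-form omega = sum_i f_i dx_i, the exterior derivative is
  d(omega) = sum_{i < j} (∂f_j/∂x_i - ∂f_i/∂x_j) dx_i ∧ dx_j.
  coefficient of dx ∧ dy: ∂f_2/∂x - ∂f_1/∂y = ∂(3*x^2)/∂x - ∂(-2*y)/∂y = 6*x + 2
Assembling: d(omega) = (6*x + 2) dx ∧ dy.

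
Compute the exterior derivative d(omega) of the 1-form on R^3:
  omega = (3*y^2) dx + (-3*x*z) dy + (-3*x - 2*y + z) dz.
d(omega) = (-6*y - 3*z) dx ∧ dy + (-3) dx ∧ dz + (3*x - 2) dy ∧ dz

For a 1-form omega = sum_i f_i dx_i, the exterior derivative is
  d(omega) = sum_{i < j} (∂f_j/∂x_i - ∂f_i/∂x_j) dx_i ∧ dx_j.
  coefficient of dx ∧ dy: ∂f_2/∂x - ∂f_1/∂y = ∂(-3*x*z)/∂x - ∂(3*y^2)/∂y = -6*y - 3*z
  coefficient of dx ∧ dz: ∂f_3/∂x - ∂f_1/∂z = ∂(-3*x - 2*y + z)/∂x - ∂(3*y^2)/∂z = -3
  coefficient of dy ∧ dz: ∂f_3/∂y - ∂f_2/∂z = ∂(-3*x - 2*y + z)/∂y - ∂(-3*x*z)/∂z = 3*x - 2
Assembling: d(omega) = (-6*y - 3*z) dx ∧ dy + (-3) dx ∧ dz + (3*x - 2) dy ∧ dz.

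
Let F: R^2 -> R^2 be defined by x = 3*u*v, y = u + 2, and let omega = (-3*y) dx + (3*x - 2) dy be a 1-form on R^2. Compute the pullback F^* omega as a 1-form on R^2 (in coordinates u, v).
F^* omega = (-18*v - 2) du + (9*u*(-u - 2)) dv

Using F^*(f dg) = (f ∘ F) d(g ∘ F), substitute each coordinate x_i by F_i(u, v) in f_i, and replace dx_i by d F_i = (∂F_i/∂u) du + (∂F_i/∂v) dv.
  For the x component: f_1(F) = -3*u - 6; d F_1 = (3*v) du + (3*u) dv
  For the y component: f_2(F) = 9*u*v - 2; d F_2 = (1) du + (0) dv
Combining and collecting du, dv coefficients:
  coeff of du: -18*v - 2
  coeff of dv: 9*u*(-u - 2)
F^* omega = (-18*v - 2) du + (9*u*(-u - 2)) dv.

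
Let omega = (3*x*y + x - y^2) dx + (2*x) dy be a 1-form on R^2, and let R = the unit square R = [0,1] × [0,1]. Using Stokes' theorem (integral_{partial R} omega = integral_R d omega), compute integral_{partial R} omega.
integral_(partial R) omega = 3/2

Stokes: integral_partial_R omega = integral_R d omega with d omega = (∂Q/∂x - ∂P/∂y) dx ∧ dy.
  ∂Q/∂x = 2
  ∂P/∂y = 3*x - 2*y
  integrand = ∂Q/∂x - ∂P/∂y = -3*x + 2*y + 2.
Integrating over R: integral_0^1 integral_0^1 (-3*x + 2*y + 2) dx dy = 3/2.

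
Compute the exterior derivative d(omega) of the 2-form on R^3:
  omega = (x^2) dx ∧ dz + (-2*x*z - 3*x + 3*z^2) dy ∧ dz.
d(omega) = (-2*z - 3) dx ∧ dy ∧ dz

For a 2-form omega = sum_{i<j} g_{ij} dx_i ∧ dx_j, the exterior derivative is
  d(omega) = sum_{i<j} d(g_{ij}) ∧ dx_i ∧ dx_j = sum_{i<j, k} (∂g_{ij}/∂x_k) dx_k ∧ dx_i ∧ dx_j.
Expand each term, using dx_k ∧ dx_i ∧ dx_j = sgn(permutation) dx_{(a)} ∧ dx_{(b)} ∧ dx_{(c)} with (a < b < c) sorted:
  d(-2*x*z - 3*x + 3*z^2) includes (∂/∂x)(-2*x*z - 3*x + 3*z^2) dx = (-2*z - 3) dx, which multiplied by dy ∧ dz gives (-2*z - 3) dx ∧ dy ∧ dz
Collecting like 3-forms: d(omega) = (-2*z - 3) dx ∧ dy ∧ dz.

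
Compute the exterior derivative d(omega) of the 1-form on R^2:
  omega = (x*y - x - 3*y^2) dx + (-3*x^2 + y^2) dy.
d(omega) = (-7*x + 6*y) dx ∧ dy

For a 1-form omega = sum_i f_i dx_i, the exterior derivative is
  d(omega) = sum_{i < j} (∂f_j/∂x_i - ∂f_i/∂x_j) dx_i ∧ dx_j.
  coefficient of dx ∧ dy: ∂f_2/∂x - ∂f_1/∂y = ∂(-3*x^2 + y^2)/∂x - ∂(x*y - x - 3*y^2)/∂y = -7*x + 6*y
Assembling: d(omega) = (-7*x + 6*y) dx ∧ dy.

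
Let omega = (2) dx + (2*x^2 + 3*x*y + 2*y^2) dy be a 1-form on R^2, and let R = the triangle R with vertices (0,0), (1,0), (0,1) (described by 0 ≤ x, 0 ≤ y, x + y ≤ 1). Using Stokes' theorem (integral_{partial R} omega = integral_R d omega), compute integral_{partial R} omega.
integral_(partial R) omega = 7/6

Stokes: integral_partial_R omega = integral_R d omega with d omega = (∂Q/∂x - ∂P/∂y) dx ∧ dy.
  ∂Q/∂x = 4*x + 3*y
  ∂P/∂y = 0
  integrand = ∂Q/∂x - ∂P/∂y = 4*x + 3*y.
Integrating over R: integral_0^1 integral_0^{1-x} (4*x + 3*y) dy dx = 7/6.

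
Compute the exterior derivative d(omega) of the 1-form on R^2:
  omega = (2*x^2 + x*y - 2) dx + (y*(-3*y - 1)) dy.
d(omega) = (-x) dx ∧ dy

For a 1-form omega = sum_i f_i dx_i, the exterior derivative is
  d(omega) = sum_{i < j} (∂f_j/∂x_i - ∂f_i/∂x_j) dx_i ∧ dx_j.
  coefficient of dx ∧ dy: ∂f_2/∂x - ∂f_1/∂y = ∂(y*(-3*y - 1))/∂x - ∂(2*x^2 + x*y - 2)/∂y = -x
Assembling: d(omega) = (-x) dx ∧ dy.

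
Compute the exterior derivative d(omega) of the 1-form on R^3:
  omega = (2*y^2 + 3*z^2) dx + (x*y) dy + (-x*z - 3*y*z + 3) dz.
d(omega) = (-3*y) dx ∧ dy + (-7*z) dx ∧ dz + (-3*z) dy ∧ dz

For a 1-form omega = sum_i f_i dx_i, the exterior derivative is
  d(omega) = sum_{i < j} (∂f_j/∂x_i - ∂f_i/∂x_j) dx_i ∧ dx_j.
  coefficient of dx ∧ dy: ∂f_2/∂x - ∂f_1/∂y = ∂(x*y)/∂x - ∂(2*y^2 + 3*z^2)/∂y = -3*y
  coefficient of dx ∧ dz: ∂f_3/∂x - ∂f_1/∂z = ∂(-x*z - 3*y*z + 3)/∂x - ∂(2*y^2 + 3*z^2)/∂z = -7*z
  coefficient of dy ∧ dz: ∂f_3/∂y - ∂f_2/∂z = ∂(-x*z - 3*y*z + 3)/∂y - ∂(x*y)/∂z = -3*z
Assembling: d(omega) = (-3*y) dx ∧ dy + (-7*z) dx ∧ dz + (-3*z) dy ∧ dz.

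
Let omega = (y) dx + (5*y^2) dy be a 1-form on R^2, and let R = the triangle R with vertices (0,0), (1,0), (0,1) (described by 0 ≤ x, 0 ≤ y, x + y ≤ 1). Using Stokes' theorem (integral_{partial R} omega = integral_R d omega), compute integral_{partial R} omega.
integral_(partial R) omega = -1/2

Stokes: integral_partial_R omega = integral_R d omega with d omega = (∂Q/∂x - ∂P/∂y) dx ∧ dy.
  ∂Q/∂x = 0
  ∂P/∂y = 1
  integrand = ∂Q/∂x - ∂P/∂y = -1.
Integrating over R: integral_0^1 integral_0^{1-x} (-1) dy dx = -1/2.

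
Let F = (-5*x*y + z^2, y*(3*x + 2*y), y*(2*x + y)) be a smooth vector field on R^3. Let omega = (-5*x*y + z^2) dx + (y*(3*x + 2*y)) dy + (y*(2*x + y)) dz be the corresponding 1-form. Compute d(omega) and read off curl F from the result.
d(omega) = (2*x + 2*y) dy ∧ dz + (-2*y + 2*z) dz ∧ dx + (5*x + 3*y) dx ∧ dy; curl F = (2*x + 2*y, -2*y + 2*z, 5*x + 3*y)

d omega = sum_{i<j} (∂f_j/∂x_i - ∂f_i/∂x_j) dx_i ∧ dx_j. Under the identification (dy ∧ dz, dz ∧ dx, dx ∧ dy) ↔ (e_x, e_y, e_z), the coefficients are exactly the components of curl F. Compute:
  ∂R/∂y - ∂Q/∂z = (2*x + 2*y) - (0) = 2*x + 2*y
  ∂P/∂z - ∂R/∂x = (2*z) - (2*y) = -2*y + 2*z
  ∂Q/∂x - ∂P/∂y = (3*y) - (-5*x) = 5*x + 3*y.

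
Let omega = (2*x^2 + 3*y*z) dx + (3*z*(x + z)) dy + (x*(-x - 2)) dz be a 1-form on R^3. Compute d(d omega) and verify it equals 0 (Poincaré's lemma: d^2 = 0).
d(d omega) = 0

Step 1: d omega = sum_{i<j} (∂f_j/∂x_i - ∂f_i/∂x_j) dx_i ∧ dx_j:
  coeff of dx ∧ dy: 0
  coeff of dx ∧ dz: -2*x - 3*y - 2
  coeff of dy ∧ dz: -3*x - 6*z
Step 2: Apply d again to each 2-form coefficient. The only possible 3-form in R^3 is dx ∧ dy ∧ dz, with coefficient
  ∂(coeff of dy∧dz)/∂x - ∂(coeff of dx∧dz)/∂y + ∂(coeff of dx∧dy)/∂z
  = ∂/∂x (-3*x - 6*z) - ∂/∂y (-2*x - 3*y - 2) + ∂/∂z (0).
Each of these terms simplifies to sums of mixed partials that cancel in pairs. The result is 0 (by equality of mixed partials for smooth functions — Schwarz / Clairaut).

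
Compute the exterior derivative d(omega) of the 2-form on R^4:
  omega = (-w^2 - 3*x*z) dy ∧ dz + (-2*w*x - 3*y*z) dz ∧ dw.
d(omega) = (-3*z) dx ∧ dy ∧ dz + (-2*w - 3*z) dy ∧ dz ∧ dw + (-2*w) dx ∧ dz ∧ dw

For a 2-form omega = sum_{i<j} g_{ij} dx_i ∧ dx_j, the exterior derivative is
  d(omega) = sum_{i<j} d(g_{ij}) ∧ dx_i ∧ dx_j = sum_{i<j, k} (∂g_{ij}/∂x_k) dx_k ∧ dx_i ∧ dx_j.
Expand each term, using dx_k ∧ dx_i ∧ dx_j = sgn(permutation) dx_{(a)} ∧ dx_{(b)} ∧ dx_{(c)} with (a < b < c) sorted:
  d(-w^2 - 3*x*z) includes (∂/∂x)(-w^2 - 3*x*z) dx = (-3*z) dx, which multiplied by dy ∧ dz gives (-3*z) dx ∧ dy ∧ dz
  d(-w^2 - 3*x*z) includes (∂/∂w)(-w^2 - 3*x*z) dw = (-2*w) dw, which multiplied by dy ∧ dz gives (-2*w) dy ∧ dz ∧ dw
  d(-2*w*x - 3*y*z) includes (∂/∂x)(-2*w*x - 3*y*z) dx = (-2*w) dx, which multiplied by dz ∧ dw gives (-2*w) dx ∧ dz ∧ dw
  d(-2*w*x - 3*y*z) includes (∂/∂y)(-2*w*x - 3*y*z) dy = (-3*z) dy, which multiplied by dz ∧ dw gives (-3*z) dy ∧ dz ∧ dw
Collecting like 3-forms: d(omega) = (-3*z) dx ∧ dy ∧ dz + (-2*w - 3*z) dy ∧ dz ∧ dw + (-2*w) dx ∧ dz ∧ dw.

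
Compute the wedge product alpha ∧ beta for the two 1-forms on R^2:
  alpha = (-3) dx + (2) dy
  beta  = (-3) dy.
alpha ∧ beta = (9) dx ∧ dy

Distribute the wedge, using dx_i ∧ dx_j = -dx_j ∧ dx_i and dx_i ∧ dx_i = 0. For each pair (i, j) with i < j, the coefficient of dx_i ∧ dx_j in alpha ∧ beta is (alpha_i * beta_j - alpha_j * beta_i). Collecting: alpha ∧ beta = (9) dx ∧ dy.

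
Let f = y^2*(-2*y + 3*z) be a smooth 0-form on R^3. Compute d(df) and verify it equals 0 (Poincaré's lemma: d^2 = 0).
d(df) = 0

Step 1: df = sum_i (∂f/∂x_i) dx_i = (0) dx + (6*y*(-y + z)) dy + (3*y^2) dz.
Step 2: Apply d again. Using the 1-form formula, the coefficient of dx ∧ dy in d(df) is ∂^2 f/∂x ∂y - ∂^2 f/∂y ∂x = (0) - (0) = 0 (equality of mixed partials for smooth f).
Similarly for dx ∧ dz and dy ∧ dz — all coefficients vanish. So d(df) = 0.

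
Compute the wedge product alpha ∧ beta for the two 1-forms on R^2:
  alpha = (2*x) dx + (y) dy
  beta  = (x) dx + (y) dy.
alpha ∧ beta = (x*y) dx ∧ dy

Distribute the wedge, using dx_i ∧ dx_j = -dx_j ∧ dx_i and dx_i ∧ dx_i = 0. For each pair (i, j) with i < j, the coefficient of dx_i ∧ dx_j in alpha ∧ beta is (alpha_i * beta_j - alpha_j * beta_i). Collecting: alpha ∧ beta = (x*y) dx ∧ dy.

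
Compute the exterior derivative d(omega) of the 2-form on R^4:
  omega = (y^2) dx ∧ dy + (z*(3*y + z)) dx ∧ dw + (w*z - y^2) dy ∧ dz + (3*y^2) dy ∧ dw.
d(omega) = (-3*z) dx ∧ dy ∧ dw + (-3*y - 2*z) dx ∧ dz ∧ dw + (z) dy ∧ dz ∧ dw

For a 2-form omega = sum_{i<j} g_{ij} dx_i ∧ dx_j, the exterior derivative is
  d(omega) = sum_{i<j} d(g_{ij}) ∧ dx_i ∧ dx_j = sum_{i<j, k} (∂g_{ij}/∂x_k) dx_k ∧ dx_i ∧ dx_j.
Expand each term, using dx_k ∧ dx_i ∧ dx_j = sgn(permutation) dx_{(a)} ∧ dx_{(b)} ∧ dx_{(c)} with (a < b < c) sorted:
  d(z*(3*y + z)) includes (∂/∂y)(z*(3*y + z)) dy = (3*z) dy, which multiplied by dx ∧ dw gives (-3*z) dx ∧ dy ∧ dw
  d(z*(3*y + z)) includes (∂/∂z)(z*(3*y + z)) dz = (3*y + 2*z) dz, which multiplied by dx ∧ dw gives (-3*y - 2*z) dx ∧ dz ∧ dw
  d(w*z - y^2) includes (∂/∂w)(w*z - y^2) dw = (z) dw, which multiplied by dy ∧ dz gives (z) dy ∧ dz ∧ dw
Collecting like 3-forms: d(omega) = (-3*z) dx ∧ dy ∧ dw + (-3*y - 2*z) dx ∧ dz ∧ dw + (z) dy ∧ dz ∧ dw.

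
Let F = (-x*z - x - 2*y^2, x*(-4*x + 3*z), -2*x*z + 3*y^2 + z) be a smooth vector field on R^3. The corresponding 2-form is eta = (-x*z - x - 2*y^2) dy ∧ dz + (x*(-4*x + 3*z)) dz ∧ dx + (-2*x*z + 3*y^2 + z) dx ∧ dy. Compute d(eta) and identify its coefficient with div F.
d(eta) = (-2*x - z) dx ∧ dy ∧ dz; div F = -2*x - z

For a 2-form in R^3 of the form above, applying d gives a 3-form with coefficient ∂P/∂x + ∂Q/∂y + ∂R/∂z:
  ∂P/∂x = -z - 1
  ∂Q/∂y = 0
  ∂R/∂z = 1 - 2*x
Sum = -2*x - z, which is exactly div F.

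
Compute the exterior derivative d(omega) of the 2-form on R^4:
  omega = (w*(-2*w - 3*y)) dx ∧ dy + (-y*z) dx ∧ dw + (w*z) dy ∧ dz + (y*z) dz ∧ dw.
d(omega) = (-4*w - 3*y + z) dx ∧ dy ∧ dw + (y) dx ∧ dz ∧ dw + (2*z) dy ∧ dz ∧ dw

For a 2-form omega = sum_{i<j} g_{ij} dx_i ∧ dx_j, the exterior derivative is
  d(omega) = sum_{i<j} d(g_{ij}) ∧ dx_i ∧ dx_j = sum_{i<j, k} (∂g_{ij}/∂x_k) dx_k ∧ dx_i ∧ dx_j.
Expand each term, using dx_k ∧ dx_i ∧ dx_j = sgn(permutation) dx_{(a)} ∧ dx_{(b)} ∧ dx_{(c)} with (a < b < c) sorted:
  d(w*(-2*w - 3*y)) includes (∂/∂w)(w*(-2*w - 3*y)) dw = (-4*w - 3*y) dw, which multiplied by dx ∧ dy gives (-4*w - 3*y) dx ∧ dy ∧ dw
  d(-y*z) includes (∂/∂y)(-y*z) dy = (-z) dy, which multiplied by dx ∧ dw gives (z) dx ∧ dy ∧ dw
  d(-y*z) includes (∂/∂z)(-y*z) dz = (-y) dz, which multiplied by dx ∧ dw gives (y) dx ∧ dz ∧ dw
  d(w*z) includes (∂/∂w)(w*z) dw = (z) dw, which multiplied by dy ∧ dz gives (z) dy ∧ dz ∧ dw
  d(y*z) includes (∂/∂y)(y*z) dy = (z) dy, which multiplied by dz ∧ dw gives (z) dy ∧ dz ∧ dw
Collecting like 3-forms: d(omega) = (-4*w - 3*y + z) dx ∧ dy ∧ dw + (y) dx ∧ dz ∧ dw + (2*z) dy ∧ dz ∧ dw.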